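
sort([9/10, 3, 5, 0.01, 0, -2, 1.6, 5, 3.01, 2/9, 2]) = [-2, 0, 0.01, 2/9, 9/10, 1.6, 2, 3, 3.01, 5, 5]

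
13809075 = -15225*(-907)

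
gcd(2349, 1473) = 3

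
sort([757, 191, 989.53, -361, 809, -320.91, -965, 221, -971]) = [-971, -965, -361, -320.91, 191, 221, 757, 809, 989.53]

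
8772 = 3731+5041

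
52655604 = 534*98606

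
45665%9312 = 8417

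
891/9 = 99 = 99.00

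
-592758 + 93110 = -499648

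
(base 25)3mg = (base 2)100110001001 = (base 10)2441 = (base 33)27w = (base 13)115a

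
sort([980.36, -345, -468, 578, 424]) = [-468, -345, 424, 578, 980.36]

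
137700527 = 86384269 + 51316258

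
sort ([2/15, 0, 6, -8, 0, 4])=[-8, 0, 0, 2/15, 4, 6]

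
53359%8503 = 2341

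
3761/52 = 72 + 17/52 ≈ 72.33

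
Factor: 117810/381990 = 3^1 * 11^1 * 107^(-1) = 33/107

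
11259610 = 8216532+3043078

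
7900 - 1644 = 6256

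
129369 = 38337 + 91032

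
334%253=81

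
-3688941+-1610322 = -5299263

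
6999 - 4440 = 2559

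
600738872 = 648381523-47642651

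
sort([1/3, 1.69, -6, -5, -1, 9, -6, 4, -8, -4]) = [-8, -6, -6, -5, -4, -1, 1/3, 1.69, 4, 9]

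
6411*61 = 391071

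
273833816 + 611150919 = 884984735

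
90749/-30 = -3024 - 29/30 ≈ -3024.97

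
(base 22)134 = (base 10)554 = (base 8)1052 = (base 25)m4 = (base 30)ie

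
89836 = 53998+35838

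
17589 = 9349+8240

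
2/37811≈0.0000529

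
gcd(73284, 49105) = 1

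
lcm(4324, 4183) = 384836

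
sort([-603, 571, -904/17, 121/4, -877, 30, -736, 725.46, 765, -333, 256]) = [-877, -736, -603, -333, -904/17, 30, 121/4, 256, 571, 725.46, 765]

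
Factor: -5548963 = -1*7^1*792709^1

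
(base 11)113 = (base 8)207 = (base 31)4b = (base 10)135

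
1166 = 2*583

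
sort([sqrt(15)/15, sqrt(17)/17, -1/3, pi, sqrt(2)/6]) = [-1/3, sqrt(2)/6, sqrt(17)/17, sqrt(15)/15, pi]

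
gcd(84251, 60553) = 1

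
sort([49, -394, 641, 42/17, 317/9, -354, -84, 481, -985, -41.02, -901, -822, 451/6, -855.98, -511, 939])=[-985, -901, -855.98, -822, -511, -394, -354, -84, -41.02, 42/17, 317/9, 49, 451/6, 481, 641, 939]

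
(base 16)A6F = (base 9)3587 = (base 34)2AJ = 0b101001101111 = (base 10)2671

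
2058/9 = 228 + 2/3 ≈ 228.67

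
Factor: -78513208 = -1*2^3*17^2*29^1*1171^1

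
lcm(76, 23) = 1748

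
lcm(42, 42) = 42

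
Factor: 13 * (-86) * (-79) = 2^1 * 13^1 * 43^1 * 79^1 = 88322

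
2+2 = 4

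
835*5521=4610035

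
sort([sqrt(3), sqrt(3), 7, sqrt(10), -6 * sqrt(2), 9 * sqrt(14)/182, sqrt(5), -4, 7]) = [-6 * sqrt(2), -4, 9 * sqrt(14)/182, sqrt(3), sqrt(3), sqrt(5), sqrt(10), 7, 7]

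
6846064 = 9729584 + -2883520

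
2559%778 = 225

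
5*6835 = 34175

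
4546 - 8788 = -4242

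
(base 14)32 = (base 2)101100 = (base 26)1i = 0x2c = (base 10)44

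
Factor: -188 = -1*2^2*47^1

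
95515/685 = 139 + 60/137 ≈ 139.44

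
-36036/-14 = 2574 = 2574.00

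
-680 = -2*340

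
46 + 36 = 82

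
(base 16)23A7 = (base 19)1657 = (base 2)10001110100111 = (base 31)9FD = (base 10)9127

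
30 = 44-14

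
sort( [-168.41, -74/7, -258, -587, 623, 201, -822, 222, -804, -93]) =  [-822, -804, -587, -258, -168.41, -93, -74/7, 201, 222, 623]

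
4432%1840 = 752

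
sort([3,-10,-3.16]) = [-10,-3.16,3]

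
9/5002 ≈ 0.00180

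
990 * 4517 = 4471830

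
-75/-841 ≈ 0.0892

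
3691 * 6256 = 23090896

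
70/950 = 7/95 ≈ 0.0737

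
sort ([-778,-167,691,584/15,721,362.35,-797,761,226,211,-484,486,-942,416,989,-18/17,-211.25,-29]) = [-942,-797,-778,-484,-211.25,-167,-29,-18/17,584/15,211,226,362.35,416,486,691,721,761,989]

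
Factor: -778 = -1*2^1*389^1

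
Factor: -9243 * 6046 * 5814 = -1 * 2^2 * 3^4 * 13^1 * 17^1 * 19^1 * 79^1 * 3023^1 = -324904796892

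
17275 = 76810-59535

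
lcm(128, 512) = 512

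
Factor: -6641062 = -1 * 2^1 * 107^1 * 31033^1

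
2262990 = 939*2410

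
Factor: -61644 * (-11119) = 2^2 * 3^1 * 11^1 * 467^1 * 11119^1 = 685419636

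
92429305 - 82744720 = 9684585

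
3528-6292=-2764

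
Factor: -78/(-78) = 1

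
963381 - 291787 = 671594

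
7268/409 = 17+315/409 ≈ 17.77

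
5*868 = 4340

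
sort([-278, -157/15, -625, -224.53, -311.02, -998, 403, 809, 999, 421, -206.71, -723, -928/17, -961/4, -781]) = [-998, -781, -723, -625, -311.02, -278, -961/4, -224.53, -206.71, -928/17, -157/15, 403, 421, 809, 999]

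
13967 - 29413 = -15446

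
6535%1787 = 1174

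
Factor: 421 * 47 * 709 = 47^1 * 421^1 * 709^1 = 14028983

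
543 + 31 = 574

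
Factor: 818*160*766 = 2^7*5^1*383^1*409^1 = 100254080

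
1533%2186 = 1533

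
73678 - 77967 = -4289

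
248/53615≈0.00463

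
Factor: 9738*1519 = 2^1*3^2*7^2*31^1*541^1 = 14792022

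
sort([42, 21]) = [21, 42]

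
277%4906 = 277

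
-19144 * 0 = 0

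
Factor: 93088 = 2^5 * 2909^1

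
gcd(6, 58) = 2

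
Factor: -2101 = -1 * 11^1 * 191^1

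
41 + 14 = 55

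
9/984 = 3/328 ≈ 0.00915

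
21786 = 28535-6749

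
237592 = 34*6988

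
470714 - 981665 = -510951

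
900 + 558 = 1458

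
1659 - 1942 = -283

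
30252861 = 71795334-41542473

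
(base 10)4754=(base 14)1a38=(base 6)34002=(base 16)1292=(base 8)11222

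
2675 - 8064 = -5389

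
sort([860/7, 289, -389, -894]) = [-894, -389, 860/7, 289]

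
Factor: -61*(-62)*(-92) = -1*2^3*23^1*31^1*61^1 = -347944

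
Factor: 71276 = 2^2 * 103^1 * 173^1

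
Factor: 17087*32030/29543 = 2^1*5^1*7^1*31^(-1)*953^(-1)*2441^1*3203^1 = 547296610/29543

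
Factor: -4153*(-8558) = 2^1*11^1*389^1*4153^1 = 35541374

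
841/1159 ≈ 0.726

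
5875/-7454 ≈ -0.788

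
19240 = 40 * 481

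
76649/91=842+27/91 ≈ 842.30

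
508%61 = 20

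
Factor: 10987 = 10987^1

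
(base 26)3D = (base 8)133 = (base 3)10101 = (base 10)91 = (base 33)2P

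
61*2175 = 132675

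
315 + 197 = 512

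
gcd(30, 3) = 3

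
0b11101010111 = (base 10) 1879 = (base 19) 53h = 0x757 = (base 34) 1l9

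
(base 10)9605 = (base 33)8r2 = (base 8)22605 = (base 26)e5b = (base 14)3701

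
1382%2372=1382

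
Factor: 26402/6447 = 2^1*3^(-1)*7^(-1)*43^1 = 86/21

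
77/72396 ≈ 0.00106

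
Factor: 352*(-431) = -1*2^5*11^1*431^1 = -151712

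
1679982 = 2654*633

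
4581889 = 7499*611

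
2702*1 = 2702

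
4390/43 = 102 + 4/43≈102.09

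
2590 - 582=2008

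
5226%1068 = 954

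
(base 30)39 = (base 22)4b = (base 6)243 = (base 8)143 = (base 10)99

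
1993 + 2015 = 4008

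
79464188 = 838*94826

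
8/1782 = 4/891 ≈ 0.00449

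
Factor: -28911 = -1*3^1*23^1*419^1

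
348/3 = 116 = 116.00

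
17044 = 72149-55105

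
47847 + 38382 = 86229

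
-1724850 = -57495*30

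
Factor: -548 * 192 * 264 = -1 * 2^11 * 3^2 * 11^1 * 137^1 = -27777024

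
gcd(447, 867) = 3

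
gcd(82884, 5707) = 1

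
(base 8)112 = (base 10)74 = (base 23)35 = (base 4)1022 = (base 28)2i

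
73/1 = 73 = 73.00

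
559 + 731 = 1290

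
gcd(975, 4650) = 75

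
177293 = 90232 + 87061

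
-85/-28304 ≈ 0.00300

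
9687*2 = 19374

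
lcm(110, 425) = 9350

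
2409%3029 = 2409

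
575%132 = 47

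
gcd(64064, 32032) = 32032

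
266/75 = 3 + 41/75 ≈ 3.55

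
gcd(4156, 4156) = 4156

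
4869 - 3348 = 1521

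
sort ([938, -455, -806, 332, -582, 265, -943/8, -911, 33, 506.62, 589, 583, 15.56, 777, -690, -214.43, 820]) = [-911, -806, -690, -582, -455, -214.43, -943/8, 15.56, 33, 265, 332, 506.62, 583, 589, 777, 820, 938]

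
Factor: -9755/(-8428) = 2^(-2) * 5^1 * 7^(-2) * 43^(-1) * 1951^1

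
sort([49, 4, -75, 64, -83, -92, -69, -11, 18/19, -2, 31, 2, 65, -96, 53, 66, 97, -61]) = [-96, -92, -83, -75, -69, -61, -11, -2, 18/19, 2, 4, 31, 49, 53, 64, 65, 66, 97]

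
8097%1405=1072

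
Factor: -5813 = -1 * 5813^1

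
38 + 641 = 679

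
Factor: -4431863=-1 * 509^1 * 8707^1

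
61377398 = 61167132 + 210266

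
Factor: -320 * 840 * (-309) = 2^9 * 3^2 * 5^2 * 7^1 * 103^1 = 83059200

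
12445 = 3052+9393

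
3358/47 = 71+21/47 ≈ 71.45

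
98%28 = 14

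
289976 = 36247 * 8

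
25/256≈0.0977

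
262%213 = 49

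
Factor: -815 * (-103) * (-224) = -1 * 2^5 * 5^1 * 7^1 * 103^1 * 163^1 = -18803680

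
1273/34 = 37+15/34 ≈ 37.44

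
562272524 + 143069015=705341539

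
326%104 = 14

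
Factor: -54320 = -1 * 2^4 * 5^1 * 7^1 * 97^1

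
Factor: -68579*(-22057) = 7^2*23^1*97^1*101^1*137^1 = 1512647003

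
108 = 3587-3479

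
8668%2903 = 2862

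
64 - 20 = 44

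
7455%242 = 195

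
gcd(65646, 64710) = 18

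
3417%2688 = 729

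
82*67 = 5494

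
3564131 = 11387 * 313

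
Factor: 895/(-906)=-1*2^(-1)*3^(-1)*5^1*151^(-1)*179^1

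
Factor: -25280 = -1 * 2^6 * 5^1 * 79^1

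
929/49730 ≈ 0.0187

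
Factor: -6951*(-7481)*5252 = 2^2*3^1*7^1*13^1*101^1*331^1*7481^1 = 273106263612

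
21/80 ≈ 0.263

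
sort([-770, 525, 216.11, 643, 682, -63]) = [-770, -63, 216.11, 525, 643, 682]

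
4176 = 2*2088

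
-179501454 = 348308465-527809919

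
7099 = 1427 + 5672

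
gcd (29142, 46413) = 9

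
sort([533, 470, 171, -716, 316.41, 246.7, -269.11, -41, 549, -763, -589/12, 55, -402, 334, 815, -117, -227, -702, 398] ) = [-763, -716, -702, -402, -269.11, -227, -117, -589/12, -41, 55, 171, 246.7, 316.41, 334, 398, 470, 533, 549, 815] 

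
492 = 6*82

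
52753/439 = 120 + 73/439 ≈ 120.17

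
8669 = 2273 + 6396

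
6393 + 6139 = 12532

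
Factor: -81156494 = -1 * 2^1 * 1493^1 * 27179^1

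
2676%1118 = 440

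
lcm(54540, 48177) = 2890620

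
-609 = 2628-3237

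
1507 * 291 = 438537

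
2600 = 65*40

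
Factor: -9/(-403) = 3^2*13^(-1)*31^(-1)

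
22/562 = 11/281 ≈ 0.0391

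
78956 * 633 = 49979148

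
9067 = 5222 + 3845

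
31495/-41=-768 - 7/41 ≈ -768.17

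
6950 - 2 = 6948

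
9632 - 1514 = 8118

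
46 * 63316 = 2912536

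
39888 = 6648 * 6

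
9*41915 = 377235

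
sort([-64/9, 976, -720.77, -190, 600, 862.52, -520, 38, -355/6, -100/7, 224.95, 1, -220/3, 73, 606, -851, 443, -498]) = [-851, -720.77, -520, -498, -190, -220/3, -355/6, -100/7, -64/9, 1, 38, 73, 224.95, 443, 600, 606, 862.52, 976]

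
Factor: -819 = -1*3^2*7^1*13^1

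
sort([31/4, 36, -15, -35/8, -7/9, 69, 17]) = [-15, -35/8, -7/9, 31/4, 17, 36, 69]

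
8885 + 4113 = 12998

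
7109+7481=14590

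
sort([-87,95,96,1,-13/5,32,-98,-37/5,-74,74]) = [-98,-87,-74,-37/5,-13/5,1,32,74,95,96]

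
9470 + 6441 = 15911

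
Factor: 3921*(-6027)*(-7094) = 2^1*3^2*7^2*41^1*1307^1*3547^1 = 167644464498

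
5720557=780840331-775119774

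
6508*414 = 2694312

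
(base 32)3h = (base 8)161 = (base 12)95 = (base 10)113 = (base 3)11012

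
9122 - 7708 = 1414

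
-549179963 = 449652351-998832314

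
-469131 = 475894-945025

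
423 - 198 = 225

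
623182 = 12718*49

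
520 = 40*13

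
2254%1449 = 805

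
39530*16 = 632480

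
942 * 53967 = 50836914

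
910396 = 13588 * 67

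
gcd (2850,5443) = 1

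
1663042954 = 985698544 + 677344410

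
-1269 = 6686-7955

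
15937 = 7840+8097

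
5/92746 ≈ 0.0000539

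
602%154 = 140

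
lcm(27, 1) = 27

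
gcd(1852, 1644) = 4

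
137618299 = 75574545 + 62043754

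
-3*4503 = -13509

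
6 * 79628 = 477768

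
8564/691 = 12 + 272/691 ≈ 12.39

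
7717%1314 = 1147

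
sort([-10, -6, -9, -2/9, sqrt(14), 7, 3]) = [-10, -9, -6, -2/9, 3, sqrt(14), 7]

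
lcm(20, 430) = 860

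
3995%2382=1613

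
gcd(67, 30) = 1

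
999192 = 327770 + 671422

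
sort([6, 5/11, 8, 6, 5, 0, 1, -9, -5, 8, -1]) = [-9, -5, -1, 0, 5/11, 1, 5, 6, 6, 8, 8]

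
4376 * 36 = 157536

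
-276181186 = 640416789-916597975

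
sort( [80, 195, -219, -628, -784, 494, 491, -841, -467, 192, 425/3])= [-841, -784, -628, -467, -219, 80, 425/3, 192, 195, 491, 494]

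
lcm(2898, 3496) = 220248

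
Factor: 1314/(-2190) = -1 * 3^1 * 5^(-1) = -3/5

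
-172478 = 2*(-86239)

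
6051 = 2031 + 4020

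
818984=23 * 35608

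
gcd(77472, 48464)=16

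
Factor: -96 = -1*2^5*3^1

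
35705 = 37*965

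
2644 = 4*661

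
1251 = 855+396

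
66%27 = 12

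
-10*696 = -6960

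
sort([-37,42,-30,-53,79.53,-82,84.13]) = [-82,-53,-37,-30,42,79.53,84.13]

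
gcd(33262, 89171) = 1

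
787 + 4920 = 5707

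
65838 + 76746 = 142584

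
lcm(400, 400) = 400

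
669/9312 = 223/3104 ≈ 0.0718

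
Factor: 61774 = 2^1*67^1*461^1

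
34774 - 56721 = -21947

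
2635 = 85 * 31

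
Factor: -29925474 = -1 * 2^1 * 3^1 * 17^1 * 73^1 * 4019^1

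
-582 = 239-821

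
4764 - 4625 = 139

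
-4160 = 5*(-832)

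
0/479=0=0.00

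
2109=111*19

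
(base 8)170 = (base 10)120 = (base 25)4k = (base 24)50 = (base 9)143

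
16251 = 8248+8003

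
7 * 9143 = 64001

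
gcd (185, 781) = 1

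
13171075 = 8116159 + 5054916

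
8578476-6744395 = 1834081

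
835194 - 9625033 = -8789839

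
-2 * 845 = -1690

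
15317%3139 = 2761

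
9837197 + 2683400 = 12520597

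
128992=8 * 16124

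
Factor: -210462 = -1*2^1*3^1*7^1*5011^1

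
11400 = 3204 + 8196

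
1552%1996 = 1552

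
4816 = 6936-2120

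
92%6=2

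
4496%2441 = 2055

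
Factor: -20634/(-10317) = 2^1 = 2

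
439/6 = 73 + 1/6 ≈ 73.17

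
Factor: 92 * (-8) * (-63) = 2^5 * 3^2 * 7^1 * 23^1 = 46368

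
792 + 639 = 1431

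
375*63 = 23625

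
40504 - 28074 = 12430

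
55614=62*897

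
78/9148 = 39/4574 ≈ 0.00853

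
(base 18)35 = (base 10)59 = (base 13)47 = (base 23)2d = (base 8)73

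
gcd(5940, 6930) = 990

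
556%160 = 76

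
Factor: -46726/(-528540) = 2^(-1) * 3^(-1) * 5^(-1) * 23^(-1) * 61^1 = 61/690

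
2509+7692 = 10201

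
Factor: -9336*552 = -1*2^6*3^2*23^1*389^1 = -5153472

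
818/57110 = 409/28555 ≈ 0.0143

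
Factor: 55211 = 13^1*31^1*137^1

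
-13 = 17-30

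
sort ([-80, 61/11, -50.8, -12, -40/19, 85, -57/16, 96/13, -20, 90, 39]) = [-80, -50.8, -20, -12, -57/16, -40/19, 61/11, 96/13, 39, 85, 90]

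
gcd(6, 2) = 2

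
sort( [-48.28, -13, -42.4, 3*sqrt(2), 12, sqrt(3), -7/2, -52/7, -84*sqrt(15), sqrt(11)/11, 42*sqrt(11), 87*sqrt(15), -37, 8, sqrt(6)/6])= [-84*sqrt(15), -48.28, -42.4, -37, -13, -52/7, -7/2, sqrt(11)/11, sqrt(6)/6, sqrt(3), 3*sqrt(2), 8, 12, 42*sqrt(11), 87*sqrt(15)]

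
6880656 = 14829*464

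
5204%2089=1026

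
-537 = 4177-4714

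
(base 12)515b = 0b10001010010111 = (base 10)8855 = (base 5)240410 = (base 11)6720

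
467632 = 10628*44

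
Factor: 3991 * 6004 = 2^2 * 13^1 * 19^1 * 79^1 * 307^1 = 23961964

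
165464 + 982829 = 1148293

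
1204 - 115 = 1089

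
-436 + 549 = 113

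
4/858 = 2/429 ≈ 0.00466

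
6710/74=3355/37 ≈ 90.68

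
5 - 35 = -30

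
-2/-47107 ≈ 0.0000425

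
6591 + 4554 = 11145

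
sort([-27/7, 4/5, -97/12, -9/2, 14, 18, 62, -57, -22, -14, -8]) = [-57, -22, -14, -97/12, -8, -9/2, -27/7, 4/5, 14, 18, 62]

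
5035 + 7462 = 12497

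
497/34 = 14 + 21/34 ≈ 14.62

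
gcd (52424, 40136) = 8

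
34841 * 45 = 1567845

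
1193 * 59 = 70387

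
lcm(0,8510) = 0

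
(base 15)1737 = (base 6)35054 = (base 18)f7g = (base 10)5002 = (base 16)138a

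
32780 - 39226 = -6446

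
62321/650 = 95+571/650 ≈ 95.88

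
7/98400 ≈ 0.0000711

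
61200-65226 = -4026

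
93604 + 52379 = 145983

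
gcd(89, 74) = 1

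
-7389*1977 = -14608053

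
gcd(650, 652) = 2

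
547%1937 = 547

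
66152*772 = 51069344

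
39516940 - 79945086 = -40428146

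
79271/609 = 130+101/609 ≈ 130.17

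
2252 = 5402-3150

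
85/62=1 + 23/62 ≈ 1.37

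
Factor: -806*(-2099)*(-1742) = -1*2^2*13^2*31^1*67^1*2099^1 = -2947105148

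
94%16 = 14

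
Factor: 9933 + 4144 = 7^1*2011^1 = 14077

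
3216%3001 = 215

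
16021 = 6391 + 9630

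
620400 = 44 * 14100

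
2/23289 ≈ 0.0000859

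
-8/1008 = -1/126≈-0.00794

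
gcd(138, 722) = 2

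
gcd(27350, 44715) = 5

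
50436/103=489 + 69/103 ≈ 489.67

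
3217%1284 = 649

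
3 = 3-0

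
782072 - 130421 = 651651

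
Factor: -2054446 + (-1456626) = -1*2^5*109721^1 = -3511072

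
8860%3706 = 1448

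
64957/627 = 103 + 376/627 ≈ 103.60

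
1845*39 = 71955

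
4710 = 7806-3096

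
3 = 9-6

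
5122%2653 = 2469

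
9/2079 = 1/231 ≈ 0.00433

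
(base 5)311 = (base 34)2d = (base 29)2n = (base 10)81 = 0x51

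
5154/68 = 2577/34 ≈ 75.79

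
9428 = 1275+8153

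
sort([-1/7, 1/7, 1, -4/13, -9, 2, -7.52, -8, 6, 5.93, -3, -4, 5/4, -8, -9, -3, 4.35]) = [-9, -9, -8, -8, -7.52, -4, -3, -3, -4/13, -1/7, 1/7, 1, 5/4, 2, 4.35, 5.93, 6]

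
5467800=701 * 7800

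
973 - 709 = 264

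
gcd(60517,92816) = 1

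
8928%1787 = 1780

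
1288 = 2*644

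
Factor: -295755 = -1 * 3^1 * 5^1 * 19717^1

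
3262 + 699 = 3961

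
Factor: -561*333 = -1*3^3*11^1*17^1*37^1 = -186813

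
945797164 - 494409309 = 451387855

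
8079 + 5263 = 13342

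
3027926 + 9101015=12128941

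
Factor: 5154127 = 11^1 * 468557^1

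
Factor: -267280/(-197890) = 2^3*7^(-1)*11^(-1)*13^1 = 104/77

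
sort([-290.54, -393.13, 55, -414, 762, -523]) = [-523, -414, -393.13, -290.54, 55, 762]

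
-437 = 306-743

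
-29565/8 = -3695-5/8≈-3695.63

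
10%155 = 10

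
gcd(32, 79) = 1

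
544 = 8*68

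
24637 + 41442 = 66079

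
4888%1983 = 922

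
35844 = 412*87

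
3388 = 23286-19898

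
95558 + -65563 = 29995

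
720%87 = 24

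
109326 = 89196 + 20130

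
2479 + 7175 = 9654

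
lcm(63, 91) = 819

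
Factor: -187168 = -1*2^5*5849^1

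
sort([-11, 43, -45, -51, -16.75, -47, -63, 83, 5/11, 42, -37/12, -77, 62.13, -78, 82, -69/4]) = [-78, -77, -63, -51, -47, -45, -69/4, -16.75, -11, -37/12, 5/11, 42, 43, 62.13, 82, 83]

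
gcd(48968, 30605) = 6121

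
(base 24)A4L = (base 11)4463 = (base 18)1029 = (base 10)5877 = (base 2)1011011110101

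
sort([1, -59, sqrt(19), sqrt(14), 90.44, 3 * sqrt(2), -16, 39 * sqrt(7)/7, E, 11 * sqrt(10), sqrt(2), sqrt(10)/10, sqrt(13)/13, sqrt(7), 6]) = [-59, -16, sqrt(13)/13, sqrt(10)/10, 1, sqrt(2), sqrt(7), E, sqrt(14), 3 * sqrt(2), sqrt(19), 6, 39 * sqrt(7)/7, 11 * sqrt(10), 90.44]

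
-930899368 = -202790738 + -728108630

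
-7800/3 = -2600 = -2600.00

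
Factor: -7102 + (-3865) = -1 * 11^1 * 997^1 = -10967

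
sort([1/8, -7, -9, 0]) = [-9, -7, 0, 1/8]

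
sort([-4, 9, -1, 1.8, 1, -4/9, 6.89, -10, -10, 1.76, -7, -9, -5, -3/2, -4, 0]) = [-10, -10, -9, -7, -5, -4, -4, -3/2, -1, -4/9, 0, 1, 1.76, 1.8, 6.89, 9]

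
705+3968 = 4673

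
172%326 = 172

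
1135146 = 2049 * 554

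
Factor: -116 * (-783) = 2^2 * 3^3 * 29^2 = 90828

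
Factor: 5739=3^1 * 1913^1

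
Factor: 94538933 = 31^1*3049643^1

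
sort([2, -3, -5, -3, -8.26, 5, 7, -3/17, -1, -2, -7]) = [-8.26, -7, -5, -3, -3, -2, -1, -3/17, 2, 5, 7]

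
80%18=8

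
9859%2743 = 1630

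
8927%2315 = 1982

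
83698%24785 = 9343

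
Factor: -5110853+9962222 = 3^2*163^1*3307^1 = 4851369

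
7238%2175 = 713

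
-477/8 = -59 - 5/8 ≈ -59.63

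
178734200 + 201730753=380464953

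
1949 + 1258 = 3207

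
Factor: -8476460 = -1 * 2^2 * 5^1 * 423823^1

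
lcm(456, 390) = 29640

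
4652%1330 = 662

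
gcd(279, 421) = 1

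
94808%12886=4606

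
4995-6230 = -1235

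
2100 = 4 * 525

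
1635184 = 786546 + 848638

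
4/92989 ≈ 0.0000430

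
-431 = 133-564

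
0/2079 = 0 = 0.00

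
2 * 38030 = 76060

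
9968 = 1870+8098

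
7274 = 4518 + 2756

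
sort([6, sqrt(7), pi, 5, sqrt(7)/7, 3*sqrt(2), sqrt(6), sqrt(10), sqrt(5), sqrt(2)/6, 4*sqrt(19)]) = [sqrt(2)/6, sqrt(7)/7, sqrt(5), sqrt(6), sqrt(7), pi, sqrt(10), 3*sqrt(2), 5, 6, 4*sqrt(19)]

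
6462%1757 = 1191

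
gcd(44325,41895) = 45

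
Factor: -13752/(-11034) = 2^2*191^1*613^(-1) = 764/613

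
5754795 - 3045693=2709102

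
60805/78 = 779 + 43/78 ≈ 779.55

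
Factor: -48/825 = -1*2^4*5^(-2)*11^(-1) = -16/275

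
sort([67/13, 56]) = [67/13, 56]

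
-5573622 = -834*6683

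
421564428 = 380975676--40588752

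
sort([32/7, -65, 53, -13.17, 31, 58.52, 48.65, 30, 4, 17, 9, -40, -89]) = [-89, -65, -40, -13.17, 4, 32/7, 9, 17, 30, 31, 48.65, 53, 58.52]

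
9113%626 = 349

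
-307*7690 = -2360830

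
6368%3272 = 3096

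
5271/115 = 45 + 96/115 ≈ 45.83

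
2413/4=603 + 1/4=603.25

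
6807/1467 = 4 + 313/489 ≈ 4.64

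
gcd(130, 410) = 10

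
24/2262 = 4/377 ≈ 0.0106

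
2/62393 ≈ 0.0000321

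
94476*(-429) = -40530204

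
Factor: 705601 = 13^1*54277^1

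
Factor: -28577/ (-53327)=17^1 * 41^2 * 53327^ (-1) 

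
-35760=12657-48417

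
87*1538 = 133806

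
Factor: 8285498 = 2^1*13^1*43^1*7411^1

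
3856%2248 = 1608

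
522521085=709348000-186826915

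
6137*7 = 42959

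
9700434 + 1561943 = 11262377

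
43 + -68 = -25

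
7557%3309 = 939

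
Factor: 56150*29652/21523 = 2^3*3^1*5^2*7^1*353^1*1123^1*21523^(-1) = 1664959800/21523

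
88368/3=29456=29456.00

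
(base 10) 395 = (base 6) 1455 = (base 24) gb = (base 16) 18b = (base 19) 11f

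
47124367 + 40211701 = 87336068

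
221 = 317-96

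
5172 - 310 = 4862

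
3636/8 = 454 + 1/2 = 454.50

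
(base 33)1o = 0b111001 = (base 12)49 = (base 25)27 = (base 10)57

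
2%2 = 0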